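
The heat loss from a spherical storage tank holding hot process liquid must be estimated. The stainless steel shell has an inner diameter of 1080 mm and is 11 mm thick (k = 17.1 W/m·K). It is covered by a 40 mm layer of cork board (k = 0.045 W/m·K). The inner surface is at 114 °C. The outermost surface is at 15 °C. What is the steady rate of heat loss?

Spherical conduction: R = (1/r_in − 1/r_out)/(4πk) per layer; series-sum.
R_stainless steel shell = (1/0.54 − 1/0.551)/(4π×17.1) = 1.72×10^-4 K/W
R_cork board = (1/0.551 − 1/0.591)/(4π×0.045) = 0.2172 K/W
R_total = 0.2174 K/W
Q = ΔT/R_total = 99/0.2174

Q ≈ 455 W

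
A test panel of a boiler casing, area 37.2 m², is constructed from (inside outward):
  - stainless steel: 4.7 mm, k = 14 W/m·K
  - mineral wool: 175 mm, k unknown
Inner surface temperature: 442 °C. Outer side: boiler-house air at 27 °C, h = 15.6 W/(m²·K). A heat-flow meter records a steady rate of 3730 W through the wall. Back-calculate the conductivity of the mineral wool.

Using the resistance-network approach (series):
R_stainless steel = L/(kA) = 0.0047/(14×37.2) = 9.025×10^-6 K/W
R_outer film = 1/(h_o·A) = 1/(15.6×37.2) = 0.001723 K/W
Sum of known resistances R_other = 0.001732 K/W
Total R = ΔT/Q = 415/3730 = 0.1113 K/W
R_mineral wool = R_total − R_other = 0.1095 K/W
k = L/(R·A) = 0.175/(0.1095×37.2)

k ≈ 0.043 W/(m·K)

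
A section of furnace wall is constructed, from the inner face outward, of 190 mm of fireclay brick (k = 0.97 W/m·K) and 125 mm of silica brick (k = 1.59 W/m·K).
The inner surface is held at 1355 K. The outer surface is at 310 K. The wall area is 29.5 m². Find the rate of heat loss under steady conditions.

Using the resistance-network approach (series):
R_fireclay brick = L/(kA) = 0.19/(0.97×29.5) = 0.00664 K/W
R_silica brick = L/(kA) = 0.125/(1.59×29.5) = 0.002665 K/W
R_total = 0.009305 K/W
Q = ΔT / R_total = 1045 / 0.009305

Q ≈ 112000 W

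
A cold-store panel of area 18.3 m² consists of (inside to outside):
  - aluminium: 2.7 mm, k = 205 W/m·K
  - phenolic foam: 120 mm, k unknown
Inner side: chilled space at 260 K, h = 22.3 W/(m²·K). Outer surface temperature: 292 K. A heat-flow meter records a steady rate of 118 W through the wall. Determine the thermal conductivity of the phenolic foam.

Series thermal resistances:
R_inner film = 1/(h_i·A) = 1/(22.3×18.3) = 0.00245 K/W
R_aluminium = L/(kA) = 0.0027/(205×18.3) = 7.197×10^-7 K/W
Sum of known resistances R_other = 0.002451 K/W
Total R = ΔT/Q = 32/118 = 0.2712 K/W
R_phenolic foam = R_total − R_other = 0.2687 K/W
k = L/(R·A) = 0.12/(0.2687×18.3)

k ≈ 0.0244 W/(m·K)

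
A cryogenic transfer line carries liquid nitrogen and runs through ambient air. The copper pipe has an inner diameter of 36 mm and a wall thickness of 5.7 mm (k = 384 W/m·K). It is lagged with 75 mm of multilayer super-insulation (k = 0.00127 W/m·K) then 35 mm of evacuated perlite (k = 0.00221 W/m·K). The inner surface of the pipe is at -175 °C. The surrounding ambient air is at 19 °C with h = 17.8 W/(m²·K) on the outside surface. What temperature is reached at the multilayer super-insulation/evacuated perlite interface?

Cylindrical conduction, so R = ln(r₂/r₁)/(2πkL) per layer, in series:
R_copper pipe wall = ln(23.7/18)/(2π×384×1) = 1.14×10^-4 K/W
R_multilayer super-insulation = ln(98.7/23.7)/(2π×0.00127×1) = 178.8 K/W
R_evacuated perlite = ln(133.7/98.7)/(2π×0.00221×1) = 21.86 K/W
R_outer film = 1/(h_o·2πr_oL) = 1/(17.8×2π×0.1337×1) = 0.06688 K/W
R_total = 200.7 K/W
Q = ΔT/R_total = 194/200.7
Q = 0.967 W/m
T_interface = T_inner + Q·ΣR(inner→interface) = -175 + 0.967×178.8

T ≈ -2.19 °C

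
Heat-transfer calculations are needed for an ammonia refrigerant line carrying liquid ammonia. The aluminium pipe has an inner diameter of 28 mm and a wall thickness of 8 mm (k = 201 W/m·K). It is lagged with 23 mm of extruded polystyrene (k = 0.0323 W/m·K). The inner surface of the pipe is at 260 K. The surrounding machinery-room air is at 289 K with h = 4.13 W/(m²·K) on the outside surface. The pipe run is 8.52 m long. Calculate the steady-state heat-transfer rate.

Radial resistances (cylindrical: R_cond = ln(r_o/r_i)/(2πkL), R_conv = 1/(h·2πrL)):
R_aluminium pipe wall = ln(22/14)/(2π×201×8.52) = 4.201×10^-5 K/W
R_extruded polystyrene = ln(45/22)/(2π×0.0323×8.52) = 0.4139 K/W
R_outer film = 1/(h_o·2πr_oL) = 1/(4.13×2π×0.045×8.52) = 0.1005 K/W
R_total = 0.5144 K/W
Q = ΔT/R_total = 29/0.5144

Q ≈ 56.4 W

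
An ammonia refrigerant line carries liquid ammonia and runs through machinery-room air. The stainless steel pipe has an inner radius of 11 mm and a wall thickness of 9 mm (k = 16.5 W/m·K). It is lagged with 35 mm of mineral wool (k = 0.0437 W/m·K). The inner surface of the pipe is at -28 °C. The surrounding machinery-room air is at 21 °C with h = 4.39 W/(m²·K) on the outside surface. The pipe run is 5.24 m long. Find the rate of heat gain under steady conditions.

Q ≈ 59 W

Radial resistances (cylindrical: R_cond = ln(r_o/r_i)/(2πkL), R_conv = 1/(h·2πrL)):
R_stainless steel pipe wall = ln(20/11)/(2π×16.5×5.24) = 0.0011 K/W
R_mineral wool = ln(55/20)/(2π×0.0437×5.24) = 0.7031 K/W
R_outer film = 1/(h_o·2πr_oL) = 1/(4.39×2π×0.055×5.24) = 0.1258 K/W
R_total = 0.83 K/W
Q = ΔT/R_total = 49/0.83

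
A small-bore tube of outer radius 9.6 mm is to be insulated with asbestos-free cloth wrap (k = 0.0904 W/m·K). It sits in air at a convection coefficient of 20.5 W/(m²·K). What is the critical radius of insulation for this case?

r_cr ≈ 4.41 mm

For a cylinder r_cr = k/h = 0.0904/20.5
r_cr = 4.41 mm; since the bare radius (9.6 mm) is above r_cr, any added insulation will reduce heat loss.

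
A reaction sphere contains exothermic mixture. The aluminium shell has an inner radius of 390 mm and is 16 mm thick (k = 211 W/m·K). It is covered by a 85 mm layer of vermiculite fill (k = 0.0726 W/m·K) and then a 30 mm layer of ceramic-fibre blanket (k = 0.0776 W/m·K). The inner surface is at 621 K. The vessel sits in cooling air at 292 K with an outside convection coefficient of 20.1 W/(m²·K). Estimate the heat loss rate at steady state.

Q ≈ 546 W

Each spherical layer contributes R = (1/r_i − 1/r_o)/(4πk):
R_aluminium shell = (1/0.39 − 1/0.406)/(4π×211) = 3.811×10^-5 K/W
R_vermiculite fill = (1/0.406 − 1/0.491)/(4π×0.0726) = 0.4674 K/W
R_ceramic-fibre blanket = (1/0.491 − 1/0.521)/(4π×0.0776) = 0.1203 K/W
R_outer film = 1/(h·4πr_o²) = 1/(20.1×4π×0.521²) = 0.01459 K/W
R_total = 0.6023 K/W
Q = ΔT/R_total = 329/0.6023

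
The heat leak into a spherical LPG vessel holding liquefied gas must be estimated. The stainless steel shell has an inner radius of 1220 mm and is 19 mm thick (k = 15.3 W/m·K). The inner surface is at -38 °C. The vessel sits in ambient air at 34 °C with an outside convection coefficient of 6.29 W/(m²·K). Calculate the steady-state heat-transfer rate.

Radial (spherical) resistances in series:
R_stainless steel shell = (1/1.22 − 1/1.239)/(4π×15.3) = 6.538×10^-5 K/W
R_outer film = 1/(h·4πr_o²) = 1/(6.29×4π×1.239²) = 0.008241 K/W
R_total = 0.008307 K/W
Q = ΔT/R_total = 72/0.008307

Q ≈ 8670 W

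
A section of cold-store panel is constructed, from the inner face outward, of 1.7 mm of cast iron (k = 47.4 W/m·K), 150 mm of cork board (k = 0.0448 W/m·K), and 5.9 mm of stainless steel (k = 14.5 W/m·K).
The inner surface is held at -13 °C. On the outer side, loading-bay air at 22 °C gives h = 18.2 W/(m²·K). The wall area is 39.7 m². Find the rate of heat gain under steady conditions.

Q ≈ 408 W

Model the wall as resistances in series:
R_cast iron = L/(kA) = 0.0017/(47.4×39.7) = 9.034×10^-7 K/W
R_cork board = L/(kA) = 0.15/(0.0448×39.7) = 0.08434 K/W
R_stainless steel = L/(kA) = 0.0059/(14.5×39.7) = 1.025×10^-5 K/W
R_outer film = 1/(h_o·A) = 1/(18.2×39.7) = 0.001384 K/W
R_total = 0.08573 K/W
Q = ΔT / R_total = 35 / 0.08573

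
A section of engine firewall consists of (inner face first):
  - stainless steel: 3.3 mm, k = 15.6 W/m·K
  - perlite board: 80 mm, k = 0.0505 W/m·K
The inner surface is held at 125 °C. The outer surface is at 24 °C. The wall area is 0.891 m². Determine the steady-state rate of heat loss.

Treating each layer as a thermal resistance in series:
R_stainless steel = L/(kA) = 0.0033/(15.6×0.891) = 2.374×10^-4 K/W
R_perlite board = L/(kA) = 0.08/(0.0505×0.891) = 1.778 K/W
R_total = 1.778 K/W
Q = ΔT / R_total = 101 / 1.778

Q ≈ 56.8 W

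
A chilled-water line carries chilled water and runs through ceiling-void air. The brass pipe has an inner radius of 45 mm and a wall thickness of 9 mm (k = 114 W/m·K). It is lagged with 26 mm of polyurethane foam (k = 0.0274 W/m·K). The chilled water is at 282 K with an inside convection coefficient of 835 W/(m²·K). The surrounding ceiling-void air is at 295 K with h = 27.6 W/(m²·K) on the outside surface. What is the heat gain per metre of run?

Cylindrical conduction, so R = ln(r₂/r₁)/(2πkL) per layer, in series:
R_inner film = 1/(h_i·2πr₁L) = 1/(835×2π×0.045×1) = 0.004236 K/W
R_brass pipe wall = ln(54/45)/(2π×114×1) = 2.545×10^-4 K/W
R_polyurethane foam = ln(80/54)/(2π×0.0274×1) = 2.283 K/W
R_outer film = 1/(h_o·2πr_oL) = 1/(27.6×2π×0.08×1) = 0.07208 K/W
R_total = 2.36 K/W
Q = ΔT/R_total = 13/2.36

q′ ≈ 5.51 W/m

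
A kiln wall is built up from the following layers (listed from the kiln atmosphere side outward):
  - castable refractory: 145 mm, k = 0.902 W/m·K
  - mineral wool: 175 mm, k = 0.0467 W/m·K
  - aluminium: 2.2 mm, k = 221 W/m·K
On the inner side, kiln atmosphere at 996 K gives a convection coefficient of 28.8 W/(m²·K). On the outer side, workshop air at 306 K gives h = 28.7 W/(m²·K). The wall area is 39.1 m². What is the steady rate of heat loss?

Using the resistance-network approach (series):
R_inner film = 1/(h_i·A) = 1/(28.8×39.1) = 8.88×10^-4 K/W
R_castable refractory = L/(kA) = 0.145/(0.902×39.1) = 0.004111 K/W
R_mineral wool = L/(kA) = 0.175/(0.0467×39.1) = 0.09584 K/W
R_aluminium = L/(kA) = 0.0022/(221×39.1) = 2.546×10^-7 K/W
R_outer film = 1/(h_o·A) = 1/(28.7×39.1) = 8.911×10^-4 K/W
R_total = 0.1017 K/W
Q = ΔT / R_total = 690 / 0.1017

Q ≈ 6780 W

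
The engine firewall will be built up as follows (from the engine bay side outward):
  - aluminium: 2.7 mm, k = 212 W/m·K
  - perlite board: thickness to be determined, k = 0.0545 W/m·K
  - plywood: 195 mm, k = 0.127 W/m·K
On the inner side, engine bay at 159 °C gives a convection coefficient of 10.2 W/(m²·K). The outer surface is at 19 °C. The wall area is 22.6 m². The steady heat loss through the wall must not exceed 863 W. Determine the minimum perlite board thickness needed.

Thermal resistances in series:
R_inner film = 1/(h_i·A) = 1/(10.2×22.6) = 0.004338 K/W
R_aluminium = L/(kA) = 0.0027/(212×22.6) = 5.635×10^-7 K/W
R_plywood = L/(kA) = 0.195/(0.127×22.6) = 0.06794 K/W
Sum of the known resistances R_other = 0.07228 K/W
Required total resistance R_tot = ΔT/Q_allow = 140/863 = 0.1622 K/W
R_perlite board = R_tot − R_other = 0.08995 K/W
L = R·k·A = 0.08995×0.0545×22.6

L ≈ 111 mm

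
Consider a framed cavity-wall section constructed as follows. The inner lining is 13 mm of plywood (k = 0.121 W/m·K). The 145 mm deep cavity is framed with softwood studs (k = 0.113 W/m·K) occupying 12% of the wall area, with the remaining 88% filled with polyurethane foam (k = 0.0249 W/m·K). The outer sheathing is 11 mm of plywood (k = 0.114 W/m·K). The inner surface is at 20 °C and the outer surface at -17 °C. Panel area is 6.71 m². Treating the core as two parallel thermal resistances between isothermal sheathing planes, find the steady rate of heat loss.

Sheathing layers in series; stud and cavity paths in parallel between them.
R_inner = 0.013/(0.121×6.71) = 0.01601 K/W
R_stud  = 0.145/(0.113×0.12×6.71) = 1.594 K/W
R_cav   = 0.145/(0.0249×0.88×6.71) = 0.9862 K/W
1/R_core = 1/R_stud + 1/R_cav → R_core = 0.6092 K/W
R_outer = 0.011/(0.114×6.71) = 0.01438 K/W
R_total = 0.6396 K/W
Q = ΔT/R_total = 37/0.6396

Q ≈ 57.8 W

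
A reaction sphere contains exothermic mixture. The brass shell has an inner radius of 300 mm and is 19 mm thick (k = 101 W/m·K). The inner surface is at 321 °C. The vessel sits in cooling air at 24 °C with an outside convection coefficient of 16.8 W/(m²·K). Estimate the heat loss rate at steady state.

Q ≈ 6360 W

Each spherical layer contributes R = (1/r_i − 1/r_o)/(4πk):
R_brass shell = (1/0.3 − 1/0.319)/(4π×101) = 1.564×10^-4 K/W
R_outer film = 1/(h·4πr_o²) = 1/(16.8×4π×0.319²) = 0.04655 K/W
R_total = 0.0467 K/W
Q = ΔT/R_total = 297/0.0467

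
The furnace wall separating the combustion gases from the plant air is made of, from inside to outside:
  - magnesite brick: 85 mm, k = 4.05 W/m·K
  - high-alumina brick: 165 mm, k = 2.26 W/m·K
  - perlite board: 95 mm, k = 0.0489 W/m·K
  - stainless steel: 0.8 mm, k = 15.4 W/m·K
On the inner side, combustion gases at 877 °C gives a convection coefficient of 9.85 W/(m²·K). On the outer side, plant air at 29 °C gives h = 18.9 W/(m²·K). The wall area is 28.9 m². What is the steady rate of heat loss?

Q ≈ 11200 W

Thermal resistances in series:
R_inner film = 1/(h_i·A) = 1/(9.85×28.9) = 0.003513 K/W
R_magnesite brick = L/(kA) = 0.085/(4.05×28.9) = 7.262×10^-4 K/W
R_high-alumina brick = L/(kA) = 0.165/(2.26×28.9) = 0.002526 K/W
R_perlite board = L/(kA) = 0.095/(0.0489×28.9) = 0.06722 K/W
R_stainless steel = L/(kA) = 0.0008/(15.4×28.9) = 1.798×10^-6 K/W
R_outer film = 1/(h_o·A) = 1/(18.9×28.9) = 0.001831 K/W
R_total = 0.07582 K/W
Q = ΔT / R_total = 848 / 0.07582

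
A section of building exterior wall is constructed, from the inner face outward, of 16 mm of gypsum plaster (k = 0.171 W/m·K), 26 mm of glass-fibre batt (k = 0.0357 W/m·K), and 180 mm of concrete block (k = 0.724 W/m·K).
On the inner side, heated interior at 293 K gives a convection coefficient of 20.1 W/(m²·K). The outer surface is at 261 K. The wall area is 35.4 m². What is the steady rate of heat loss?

Q ≈ 1010 W

Thermal resistances in series:
R_inner film = 1/(h_i·A) = 1/(20.1×35.4) = 0.001405 K/W
R_gypsum plaster = L/(kA) = 0.016/(0.171×35.4) = 0.002643 K/W
R_glass-fibre batt = L/(kA) = 0.026/(0.0357×35.4) = 0.02057 K/W
R_concrete block = L/(kA) = 0.18/(0.724×35.4) = 0.007023 K/W
R_total = 0.03164 K/W
Q = ΔT / R_total = 32 / 0.03164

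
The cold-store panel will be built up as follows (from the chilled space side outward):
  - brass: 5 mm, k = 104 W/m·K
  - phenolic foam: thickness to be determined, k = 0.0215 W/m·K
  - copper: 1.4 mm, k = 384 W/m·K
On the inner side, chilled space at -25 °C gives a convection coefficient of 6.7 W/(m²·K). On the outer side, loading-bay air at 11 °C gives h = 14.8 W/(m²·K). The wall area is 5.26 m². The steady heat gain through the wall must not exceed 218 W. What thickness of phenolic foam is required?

Model the wall as resistances in series:
R_inner film = 1/(h_i·A) = 1/(6.7×5.26) = 0.02838 K/W
R_brass = L/(kA) = 0.005/(104×5.26) = 9.14×10^-6 K/W
R_copper = L/(kA) = 0.0014/(384×5.26) = 6.931×10^-7 K/W
R_outer film = 1/(h_o·A) = 1/(14.8×5.26) = 0.01285 K/W
Sum of the known resistances R_other = 0.04123 K/W
Required total resistance R_tot = ΔT/Q_allow = 36/218 = 0.1651 K/W
R_phenolic foam = R_tot − R_other = 0.1239 K/W
L = R·k·A = 0.1239×0.0215×5.26

L ≈ 14 mm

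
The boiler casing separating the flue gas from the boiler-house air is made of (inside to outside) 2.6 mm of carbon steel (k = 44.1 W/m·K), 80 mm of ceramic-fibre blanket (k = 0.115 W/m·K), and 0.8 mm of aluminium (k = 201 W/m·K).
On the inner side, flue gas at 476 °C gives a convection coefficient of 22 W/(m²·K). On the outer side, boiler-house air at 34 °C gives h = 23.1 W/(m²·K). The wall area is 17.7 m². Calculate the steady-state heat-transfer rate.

Q ≈ 9970 W

Using the resistance-network approach (series):
R_inner film = 1/(h_i·A) = 1/(22×17.7) = 0.002568 K/W
R_carbon steel = L/(kA) = 0.0026/(44.1×17.7) = 3.331×10^-6 K/W
R_ceramic-fibre blanket = L/(kA) = 0.08/(0.115×17.7) = 0.0393 K/W
R_aluminium = L/(kA) = 0.0008/(201×17.7) = 2.249×10^-7 K/W
R_outer film = 1/(h_o·A) = 1/(23.1×17.7) = 0.002446 K/W
R_total = 0.04432 K/W
Q = ΔT / R_total = 442 / 0.04432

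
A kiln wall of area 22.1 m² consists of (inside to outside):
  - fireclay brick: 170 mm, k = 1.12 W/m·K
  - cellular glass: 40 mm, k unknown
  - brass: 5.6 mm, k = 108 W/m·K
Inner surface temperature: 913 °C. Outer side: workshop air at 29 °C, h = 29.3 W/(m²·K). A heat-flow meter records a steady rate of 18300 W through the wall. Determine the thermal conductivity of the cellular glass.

k ≈ 0.0454 W/(m·K)

Thermal resistances in series:
R_fireclay brick = L/(kA) = 0.17/(1.12×22.1) = 0.006868 K/W
R_brass = L/(kA) = 0.0056/(108×22.1) = 2.346×10^-6 K/W
R_outer film = 1/(h_o·A) = 1/(29.3×22.1) = 0.001544 K/W
Sum of known resistances R_other = 0.008415 K/W
Total R = ΔT/Q = 884/18300 = 0.04831 K/W
R_cellular glass = R_total − R_other = 0.03989 K/W
k = L/(R·A) = 0.04/(0.03989×22.1)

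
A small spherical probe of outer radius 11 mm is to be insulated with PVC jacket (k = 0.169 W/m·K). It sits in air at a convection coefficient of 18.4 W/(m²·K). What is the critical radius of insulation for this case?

r_cr ≈ 18.4 mm

For a sphere r_cr = 2k/h = 2×0.169/18.4
r_cr = 18.4 mm; since the bare radius (11 mm) is below r_cr, adding a thin layer of insulation will *increase* heat loss.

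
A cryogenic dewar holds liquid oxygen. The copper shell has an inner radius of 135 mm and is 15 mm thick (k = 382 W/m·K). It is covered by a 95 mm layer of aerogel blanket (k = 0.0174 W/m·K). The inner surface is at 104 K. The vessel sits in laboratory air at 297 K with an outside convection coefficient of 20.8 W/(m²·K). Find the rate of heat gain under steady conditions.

Q ≈ 16.2 W

Each spherical layer contributes R = (1/r_i − 1/r_o)/(4πk):
R_copper shell = (1/0.135 − 1/0.15)/(4π×382) = 1.543×10^-4 K/W
R_aerogel blanket = (1/0.15 − 1/0.245)/(4π×0.0174) = 11.82 K/W
R_outer film = 1/(h·4πr_o²) = 1/(20.8×4π×0.245²) = 0.06374 K/W
R_total = 11.89 K/W
Q = ΔT/R_total = 193/11.89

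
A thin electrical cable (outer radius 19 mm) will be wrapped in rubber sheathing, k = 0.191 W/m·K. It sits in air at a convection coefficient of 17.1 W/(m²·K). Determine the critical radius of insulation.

For a cylinder r_cr = k/h = 0.191/17.1
r_cr = 11.2 mm; since the bare radius (19 mm) is above r_cr, any added insulation will reduce heat loss.

r_cr ≈ 11.2 mm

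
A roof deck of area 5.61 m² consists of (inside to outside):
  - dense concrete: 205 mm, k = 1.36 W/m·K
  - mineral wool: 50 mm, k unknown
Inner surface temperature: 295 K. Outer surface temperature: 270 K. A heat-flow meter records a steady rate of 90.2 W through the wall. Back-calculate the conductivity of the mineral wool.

k ≈ 0.0356 W/(m·K)

Series thermal resistances:
R_dense concrete = L/(kA) = 0.205/(1.36×5.61) = 0.02687 K/W
Sum of known resistances R_other = 0.02687 K/W
Total R = ΔT/Q = 25/90.2 = 0.2772 K/W
R_mineral wool = R_total − R_other = 0.2503 K/W
k = L/(R·A) = 0.05/(0.2503×5.61)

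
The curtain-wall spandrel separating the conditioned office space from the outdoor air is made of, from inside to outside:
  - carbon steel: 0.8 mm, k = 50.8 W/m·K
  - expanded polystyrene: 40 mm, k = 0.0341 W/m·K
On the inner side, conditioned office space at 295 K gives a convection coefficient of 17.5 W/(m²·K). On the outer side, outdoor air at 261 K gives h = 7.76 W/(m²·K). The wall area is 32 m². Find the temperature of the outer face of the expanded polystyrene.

T ≈ 264 K

Treating each layer as a thermal resistance in series:
R_inner film = 1/(h_i·A) = 1/(17.5×32) = 0.001786 K/W
R_carbon steel = L/(kA) = 0.0008/(50.8×32) = 4.921×10^-7 K/W
R_expanded polystyrene = L/(kA) = 0.04/(0.0341×32) = 0.03666 K/W
R_outer film = 1/(h_o·A) = 1/(7.76×32) = 0.004027 K/W
R_total = 0.04247 K/W;  Q = ΔT/R_total = 34/0.04247 = 800.6 W
T_interface = T_inner − Q·ΣR(inner→interface) = 295 − 801×0.03844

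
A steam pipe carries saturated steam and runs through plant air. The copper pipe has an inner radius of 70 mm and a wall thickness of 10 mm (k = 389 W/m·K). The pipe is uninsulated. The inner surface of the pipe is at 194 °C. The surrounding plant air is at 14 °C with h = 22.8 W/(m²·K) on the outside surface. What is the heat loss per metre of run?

q′ ≈ 2060 W/m

Radial resistances (cylindrical: R_cond = ln(r_o/r_i)/(2πkL), R_conv = 1/(h·2πrL)):
R_copper pipe wall = ln(80/70)/(2π×389×1) = 5.463×10^-5 K/W
R_outer film = 1/(h_o·2πr_oL) = 1/(22.8×2π×0.08×1) = 0.08726 K/W
R_total = 0.08731 K/W
Q = ΔT/R_total = 180/0.08731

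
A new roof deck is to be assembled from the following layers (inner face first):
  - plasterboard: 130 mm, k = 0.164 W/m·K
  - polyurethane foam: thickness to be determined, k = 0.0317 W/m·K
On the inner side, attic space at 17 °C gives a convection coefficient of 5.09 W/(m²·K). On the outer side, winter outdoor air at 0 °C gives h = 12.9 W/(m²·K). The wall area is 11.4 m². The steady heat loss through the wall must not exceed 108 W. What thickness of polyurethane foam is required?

L ≈ 23.1 mm

Model the wall as resistances in series:
R_inner film = 1/(h_i·A) = 1/(5.09×11.4) = 0.01723 K/W
R_plasterboard = L/(kA) = 0.13/(0.164×11.4) = 0.06953 K/W
R_outer film = 1/(h_o·A) = 1/(12.9×11.4) = 0.0068 K/W
Sum of the known resistances R_other = 0.09357 K/W
Required total resistance R_tot = ΔT/Q_allow = 17/108 = 0.1574 K/W
R_polyurethane foam = R_tot − R_other = 0.06384 K/W
L = R·k·A = 0.06384×0.0317×11.4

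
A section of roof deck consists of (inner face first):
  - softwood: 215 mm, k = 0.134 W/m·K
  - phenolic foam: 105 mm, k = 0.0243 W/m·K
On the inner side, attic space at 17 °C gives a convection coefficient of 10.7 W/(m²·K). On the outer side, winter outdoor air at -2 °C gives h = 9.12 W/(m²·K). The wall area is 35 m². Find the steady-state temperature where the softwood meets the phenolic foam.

Treating each layer as a thermal resistance in series:
R_inner film = 1/(h_i·A) = 1/(10.7×35) = 0.00267 K/W
R_softwood = L/(kA) = 0.215/(0.134×35) = 0.04584 K/W
R_phenolic foam = L/(kA) = 0.105/(0.0243×35) = 0.1235 K/W
R_outer film = 1/(h_o·A) = 1/(9.12×35) = 0.003133 K/W
R_total = 0.1751 K/W;  Q = ΔT/R_total = 19/0.1751 = 108.5 W
T_interface = T_inner − Q·ΣR(inner→interface) = 17 − 109×0.04851

T ≈ 11.7 °C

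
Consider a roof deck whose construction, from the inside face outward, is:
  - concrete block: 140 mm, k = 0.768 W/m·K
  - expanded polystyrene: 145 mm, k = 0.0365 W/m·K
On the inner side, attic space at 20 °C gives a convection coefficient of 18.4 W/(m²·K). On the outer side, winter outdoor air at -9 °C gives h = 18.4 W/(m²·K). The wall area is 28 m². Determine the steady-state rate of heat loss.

Q ≈ 190 W

Model the wall as resistances in series:
R_inner film = 1/(h_i·A) = 1/(18.4×28) = 0.001941 K/W
R_concrete block = L/(kA) = 0.14/(0.768×28) = 0.00651 K/W
R_expanded polystyrene = L/(kA) = 0.145/(0.0365×28) = 0.1419 K/W
R_outer film = 1/(h_o·A) = 1/(18.4×28) = 0.001941 K/W
R_total = 0.1523 K/W
Q = ΔT / R_total = 29 / 0.1523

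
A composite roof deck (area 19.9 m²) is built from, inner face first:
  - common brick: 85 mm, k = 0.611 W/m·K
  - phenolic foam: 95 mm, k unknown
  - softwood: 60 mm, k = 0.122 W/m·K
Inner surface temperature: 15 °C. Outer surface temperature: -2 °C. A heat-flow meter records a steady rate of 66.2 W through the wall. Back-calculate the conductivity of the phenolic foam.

k ≈ 0.0212 W/(m·K)

Using the resistance-network approach (series):
R_common brick = L/(kA) = 0.085/(0.611×19.9) = 0.006991 K/W
R_softwood = L/(kA) = 0.06/(0.122×19.9) = 0.02471 K/W
Sum of known resistances R_other = 0.0317 K/W
Total R = ΔT/Q = 17/66.2 = 0.2568 K/W
R_phenolic foam = R_total − R_other = 0.2251 K/W
k = L/(R·A) = 0.095/(0.2251×19.9)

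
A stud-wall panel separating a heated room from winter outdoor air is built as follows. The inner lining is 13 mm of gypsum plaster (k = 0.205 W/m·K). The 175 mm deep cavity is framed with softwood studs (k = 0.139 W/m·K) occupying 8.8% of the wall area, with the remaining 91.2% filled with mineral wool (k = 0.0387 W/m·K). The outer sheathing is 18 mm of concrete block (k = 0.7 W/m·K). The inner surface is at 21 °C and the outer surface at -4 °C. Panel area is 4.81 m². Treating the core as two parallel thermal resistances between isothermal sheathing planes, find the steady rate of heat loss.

Sheathing layers in series; stud and cavity paths in parallel between them.
R_inner = 0.013/(0.205×4.81) = 0.01318 K/W
R_stud  = 0.175/(0.139×0.088×4.81) = 2.974 K/W
R_cav   = 0.175/(0.0387×0.912×4.81) = 1.031 K/W
1/R_core = 1/R_stud + 1/R_cav → R_core = 0.7655 K/W
R_outer = 0.018/(0.7×4.81) = 0.005346 K/W
R_total = 0.7841 K/W
Q = ΔT/R_total = 25/0.7841

Q ≈ 31.9 W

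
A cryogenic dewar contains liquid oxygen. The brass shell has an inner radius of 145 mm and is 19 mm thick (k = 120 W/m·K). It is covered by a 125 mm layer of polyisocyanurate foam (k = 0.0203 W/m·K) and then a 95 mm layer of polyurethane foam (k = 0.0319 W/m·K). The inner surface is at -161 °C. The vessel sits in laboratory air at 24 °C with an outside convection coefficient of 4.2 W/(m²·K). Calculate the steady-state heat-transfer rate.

Q ≈ 14.7 W

For a spherical shell R = (1/r₁ − 1/r₂)/(4πk); film R = 1/(h·4πr²). In series:
R_brass shell = (1/0.145 − 1/0.164)/(4π×120) = 5.298×10^-4 K/W
R_polyisocyanurate foam = (1/0.164 − 1/0.289)/(4π×0.0203) = 10.34 K/W
R_polyurethane foam = (1/0.289 − 1/0.384)/(4π×0.0319) = 2.135 K/W
R_outer film = 1/(h·4πr_o²) = 1/(4.2×4π×0.384²) = 0.1285 K/W
R_total = 12.6 K/W
Q = ΔT/R_total = 185/12.6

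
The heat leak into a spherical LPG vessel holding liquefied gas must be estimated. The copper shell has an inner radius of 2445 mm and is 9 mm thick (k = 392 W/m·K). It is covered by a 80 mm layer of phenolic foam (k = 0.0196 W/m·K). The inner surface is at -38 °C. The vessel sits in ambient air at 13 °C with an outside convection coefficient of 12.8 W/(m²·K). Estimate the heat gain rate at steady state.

Q ≈ 959 W

Spherical conduction: R = (1/r_in − 1/r_out)/(4πk) per layer; series-sum.
R_copper shell = (1/2.445 − 1/2.454)/(4π×392) = 3.045×10^-7 K/W
R_phenolic foam = (1/2.454 − 1/2.534)/(4π×0.0196) = 0.05223 K/W
R_outer film = 1/(h·4πr_o²) = 1/(12.8×4π×2.534²) = 9.682×10^-4 K/W
R_total = 0.0532 K/W
Q = ΔT/R_total = 51/0.0532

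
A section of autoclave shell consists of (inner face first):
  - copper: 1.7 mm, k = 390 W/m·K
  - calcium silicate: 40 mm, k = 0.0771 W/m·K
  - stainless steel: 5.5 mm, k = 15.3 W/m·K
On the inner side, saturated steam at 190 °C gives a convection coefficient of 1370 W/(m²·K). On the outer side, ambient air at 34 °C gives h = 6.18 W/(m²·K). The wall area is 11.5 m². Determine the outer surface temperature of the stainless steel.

Using the resistance-network approach (series):
R_inner film = 1/(h_i·A) = 1/(1370×11.5) = 6.347×10^-5 K/W
R_copper = L/(kA) = 0.0017/(390×11.5) = 3.79×10^-7 K/W
R_calcium silicate = L/(kA) = 0.04/(0.0771×11.5) = 0.04511 K/W
R_stainless steel = L/(kA) = 0.0055/(15.3×11.5) = 3.126×10^-5 K/W
R_outer film = 1/(h_o·A) = 1/(6.18×11.5) = 0.01407 K/W
R_total = 0.05928 K/W;  Q = ΔT/R_total = 156/0.05928 = 2632 W
T_interface = T_inner − Q·ΣR(inner→interface) = 190 − 2630×0.04521

T ≈ 71 °C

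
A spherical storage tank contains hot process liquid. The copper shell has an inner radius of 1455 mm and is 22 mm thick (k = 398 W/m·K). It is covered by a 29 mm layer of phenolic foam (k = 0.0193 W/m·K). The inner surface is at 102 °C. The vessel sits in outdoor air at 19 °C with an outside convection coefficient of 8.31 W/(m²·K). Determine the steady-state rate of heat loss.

Spherical conduction: R = (1/r_in − 1/r_out)/(4πk) per layer; series-sum.
R_copper shell = (1/1.455 − 1/1.477)/(4π×398) = 2.047×10^-6 K/W
R_phenolic foam = (1/1.477 − 1/1.506)/(4π×0.0193) = 0.05376 K/W
R_outer film = 1/(h·4πr_o²) = 1/(8.31×4π×1.506²) = 0.004222 K/W
R_total = 0.05798 K/W
Q = ΔT/R_total = 83/0.05798

Q ≈ 1430 W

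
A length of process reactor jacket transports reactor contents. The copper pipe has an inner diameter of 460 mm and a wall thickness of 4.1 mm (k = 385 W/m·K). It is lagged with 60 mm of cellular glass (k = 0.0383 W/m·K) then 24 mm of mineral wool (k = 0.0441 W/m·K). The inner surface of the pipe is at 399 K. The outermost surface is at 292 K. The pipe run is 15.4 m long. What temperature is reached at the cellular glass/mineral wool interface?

Radial resistances (cylindrical: R_cond = ln(r_o/r_i)/(2πkL), R_conv = 1/(h·2πrL)):
R_copper pipe wall = ln(234.1/230)/(2π×385×15.4) = 4.743×10^-7 K/W
R_cellular glass = ln(294.1/234.1)/(2π×0.0383×15.4) = 0.06157 K/W
R_mineral wool = ln(318.1/294.1)/(2π×0.0441×15.4) = 0.01838 K/W
R_total = 0.07995 K/W
Q = ΔT/R_total = 107/0.07995
Q = 1340 W
T_interface = T_inner − Q·ΣR(inner→interface) = 399 − 1340×0.06157

T ≈ 317 K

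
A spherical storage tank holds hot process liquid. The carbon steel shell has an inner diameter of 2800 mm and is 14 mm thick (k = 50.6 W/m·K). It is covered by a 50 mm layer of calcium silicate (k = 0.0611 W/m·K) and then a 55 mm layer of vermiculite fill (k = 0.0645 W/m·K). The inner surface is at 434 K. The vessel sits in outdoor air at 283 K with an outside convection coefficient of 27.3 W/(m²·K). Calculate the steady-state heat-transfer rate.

Q ≈ 2390 W

Radial (spherical) resistances in series:
R_carbon steel shell = (1/1.4 − 1/1.414)/(4π×50.6) = 1.112×10^-5 K/W
R_calcium silicate = (1/1.414 − 1/1.464)/(4π×0.0611) = 0.03146 K/W
R_vermiculite fill = (1/1.464 − 1/1.519)/(4π×0.0645) = 0.03051 K/W
R_outer film = 1/(h·4πr_o²) = 1/(27.3×4π×1.519²) = 0.001263 K/W
R_total = 0.06325 K/W
Q = ΔT/R_total = 151/0.06325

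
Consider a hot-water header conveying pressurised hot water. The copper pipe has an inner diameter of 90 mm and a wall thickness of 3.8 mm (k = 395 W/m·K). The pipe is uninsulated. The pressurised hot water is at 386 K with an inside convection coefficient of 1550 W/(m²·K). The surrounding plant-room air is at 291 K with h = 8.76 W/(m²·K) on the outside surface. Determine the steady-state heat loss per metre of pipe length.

q′ ≈ 254 W/m

For a radial system each layer contributes R = ln(r_out/r_in)/(2πkL); films add R = 1/(hA).
R_inner film = 1/(h_i·2πr₁L) = 1/(1550×2π×0.045×1) = 0.002282 K/W
R_copper pipe wall = ln(48.8/45)/(2π×395×1) = 3.266×10^-5 K/W
R_outer film = 1/(h_o·2πr_oL) = 1/(8.76×2π×0.0488×1) = 0.3723 K/W
R_total = 0.3746 K/W
Q = ΔT/R_total = 95/0.3746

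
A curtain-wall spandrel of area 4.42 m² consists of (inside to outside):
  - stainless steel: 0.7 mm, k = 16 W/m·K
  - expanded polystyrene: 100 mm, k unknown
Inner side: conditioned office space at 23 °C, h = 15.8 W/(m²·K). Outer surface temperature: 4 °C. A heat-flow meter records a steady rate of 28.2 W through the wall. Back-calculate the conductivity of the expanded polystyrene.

Thermal resistances in series:
R_inner film = 1/(h_i·A) = 1/(15.8×4.42) = 0.01432 K/W
R_stainless steel = L/(kA) = 0.0007/(16×4.42) = 9.898×10^-6 K/W
Sum of known resistances R_other = 0.01433 K/W
Total R = ΔT/Q = 19/28.2 = 0.6738 K/W
R_expanded polystyrene = R_total − R_other = 0.6594 K/W
k = L/(R·A) = 0.1/(0.6594×4.42)

k ≈ 0.0343 W/(m·K)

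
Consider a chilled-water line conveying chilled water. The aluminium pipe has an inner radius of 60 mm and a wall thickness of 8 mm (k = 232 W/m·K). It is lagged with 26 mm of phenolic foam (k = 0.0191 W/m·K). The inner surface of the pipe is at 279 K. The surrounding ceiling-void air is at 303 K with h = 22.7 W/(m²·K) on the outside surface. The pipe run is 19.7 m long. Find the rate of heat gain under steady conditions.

Cylindrical conduction, so R = ln(r₂/r₁)/(2πkL) per layer, in series:
R_aluminium pipe wall = ln(68/60)/(2π×232×19.7) = 4.359×10^-6 K/W
R_phenolic foam = ln(94/68)/(2π×0.0191×19.7) = 0.137 K/W
R_outer film = 1/(h_o·2πr_oL) = 1/(22.7×2π×0.094×19.7) = 0.003786 K/W
R_total = 0.1407 K/W
Q = ΔT/R_total = 24/0.1407

Q ≈ 171 W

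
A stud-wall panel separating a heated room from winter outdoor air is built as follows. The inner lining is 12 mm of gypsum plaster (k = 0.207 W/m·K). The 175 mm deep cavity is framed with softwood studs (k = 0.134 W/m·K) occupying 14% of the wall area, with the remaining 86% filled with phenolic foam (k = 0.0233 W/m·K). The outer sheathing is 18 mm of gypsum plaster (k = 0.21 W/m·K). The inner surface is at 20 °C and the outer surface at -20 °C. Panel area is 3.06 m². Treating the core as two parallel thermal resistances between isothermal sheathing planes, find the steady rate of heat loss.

Sheathing layers in series; stud and cavity paths in parallel between them.
R_inner = 0.012/(0.207×3.06) = 0.01894 K/W
R_stud  = 0.175/(0.134×0.14×3.06) = 3.048 K/W
R_cav   = 0.175/(0.0233×0.86×3.06) = 2.854 K/W
1/R_core = 1/R_stud + 1/R_cav → R_core = 1.474 K/W
R_outer = 0.018/(0.21×3.06) = 0.02801 K/W
R_total = 1.521 K/W
Q = ΔT/R_total = 40/1.521

Q ≈ 26.3 W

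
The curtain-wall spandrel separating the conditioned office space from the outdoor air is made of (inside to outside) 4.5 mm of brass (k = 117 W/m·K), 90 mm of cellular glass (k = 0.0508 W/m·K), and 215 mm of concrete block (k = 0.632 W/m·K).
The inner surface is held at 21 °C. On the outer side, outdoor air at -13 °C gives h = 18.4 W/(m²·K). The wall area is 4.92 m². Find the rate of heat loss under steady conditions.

Series thermal resistances:
R_brass = L/(kA) = 0.0045/(117×4.92) = 7.817×10^-6 K/W
R_cellular glass = L/(kA) = 0.09/(0.0508×4.92) = 0.3601 K/W
R_concrete block = L/(kA) = 0.215/(0.632×4.92) = 0.06914 K/W
R_outer film = 1/(h_o·A) = 1/(18.4×4.92) = 0.01105 K/W
R_total = 0.4403 K/W
Q = ΔT / R_total = 34 / 0.4403

Q ≈ 77.2 W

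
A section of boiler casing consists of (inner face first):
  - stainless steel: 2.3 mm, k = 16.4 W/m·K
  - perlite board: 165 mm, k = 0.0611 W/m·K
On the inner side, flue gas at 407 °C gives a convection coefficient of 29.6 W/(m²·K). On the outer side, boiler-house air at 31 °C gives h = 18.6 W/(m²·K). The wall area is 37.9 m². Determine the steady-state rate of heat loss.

Q ≈ 5110 W

Using the resistance-network approach (series):
R_inner film = 1/(h_i·A) = 1/(29.6×37.9) = 8.914×10^-4 K/W
R_stainless steel = L/(kA) = 0.0023/(16.4×37.9) = 3.7×10^-6 K/W
R_perlite board = L/(kA) = 0.165/(0.0611×37.9) = 0.07125 K/W
R_outer film = 1/(h_o·A) = 1/(18.6×37.9) = 0.001419 K/W
R_total = 0.07357 K/W
Q = ΔT / R_total = 376 / 0.07357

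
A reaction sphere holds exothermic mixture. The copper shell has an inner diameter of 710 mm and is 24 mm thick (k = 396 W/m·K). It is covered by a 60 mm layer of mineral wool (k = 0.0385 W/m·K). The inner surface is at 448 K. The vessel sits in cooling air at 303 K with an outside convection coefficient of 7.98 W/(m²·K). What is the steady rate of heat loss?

For a spherical shell R = (1/r₁ − 1/r₂)/(4πk); film R = 1/(h·4πr²). In series:
R_copper shell = (1/0.355 − 1/0.379)/(4π×396) = 3.585×10^-5 K/W
R_mineral wool = (1/0.379 − 1/0.439)/(4π×0.0385) = 0.7454 K/W
R_outer film = 1/(h·4πr_o²) = 1/(7.98×4π×0.439²) = 0.05174 K/W
R_total = 0.7972 K/W
Q = ΔT/R_total = 145/0.7972

Q ≈ 182 W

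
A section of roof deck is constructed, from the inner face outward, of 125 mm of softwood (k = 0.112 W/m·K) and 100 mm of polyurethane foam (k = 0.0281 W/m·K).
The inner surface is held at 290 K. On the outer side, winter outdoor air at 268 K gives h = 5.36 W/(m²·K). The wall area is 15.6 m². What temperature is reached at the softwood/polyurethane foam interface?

Series thermal resistances:
R_softwood = L/(kA) = 0.125/(0.112×15.6) = 0.07154 K/W
R_polyurethane foam = L/(kA) = 0.1/(0.0281×15.6) = 0.2281 K/W
R_outer film = 1/(h_o·A) = 1/(5.36×15.6) = 0.01196 K/W
R_total = 0.3116 K/W;  Q = ΔT/R_total = 22/0.3116 = 70.6 W
T_interface = T_inner − Q·ΣR(inner→interface) = 290 − 70.6×0.07154

T ≈ 285 K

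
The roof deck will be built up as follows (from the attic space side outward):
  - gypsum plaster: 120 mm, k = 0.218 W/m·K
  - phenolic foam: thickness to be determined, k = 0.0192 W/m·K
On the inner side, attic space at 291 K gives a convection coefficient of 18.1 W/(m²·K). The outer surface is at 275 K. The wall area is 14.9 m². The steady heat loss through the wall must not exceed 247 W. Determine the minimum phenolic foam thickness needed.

Treating each layer as a thermal resistance in series:
R_inner film = 1/(h_i·A) = 1/(18.1×14.9) = 0.003708 K/W
R_gypsum plaster = L/(kA) = 0.12/(0.218×14.9) = 0.03694 K/W
Sum of the known resistances R_other = 0.04065 K/W
Required total resistance R_tot = ΔT/Q_allow = 16/247 = 0.06478 K/W
R_phenolic foam = R_tot − R_other = 0.02413 K/W
L = R·k·A = 0.02413×0.0192×14.9

L ≈ 6.9 mm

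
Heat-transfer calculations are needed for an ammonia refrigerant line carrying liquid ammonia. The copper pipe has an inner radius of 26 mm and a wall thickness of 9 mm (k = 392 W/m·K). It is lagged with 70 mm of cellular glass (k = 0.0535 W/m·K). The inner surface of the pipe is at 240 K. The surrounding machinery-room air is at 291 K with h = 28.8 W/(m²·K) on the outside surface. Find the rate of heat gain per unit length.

For a radial system each layer contributes R = ln(r_out/r_in)/(2πkL); films add R = 1/(hA).
R_copper pipe wall = ln(35/26)/(2π×392×1) = 1.207×10^-4 K/W
R_cellular glass = ln(105/35)/(2π×0.0535×1) = 3.268 K/W
R_outer film = 1/(h_o·2πr_oL) = 1/(28.8×2π×0.105×1) = 0.05263 K/W
R_total = 3.321 K/W
Q = ΔT/R_total = 51/3.321

q′ ≈ 15.4 W/m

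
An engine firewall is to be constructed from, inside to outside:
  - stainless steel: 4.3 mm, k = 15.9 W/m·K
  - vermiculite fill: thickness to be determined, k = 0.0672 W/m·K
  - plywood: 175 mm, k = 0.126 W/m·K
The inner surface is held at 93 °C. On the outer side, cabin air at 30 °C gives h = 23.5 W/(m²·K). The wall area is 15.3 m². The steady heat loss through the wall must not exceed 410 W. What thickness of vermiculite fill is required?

L ≈ 61.8 mm

Thermal resistances in series:
R_stainless steel = L/(kA) = 0.0043/(15.9×15.3) = 1.768×10^-5 K/W
R_plywood = L/(kA) = 0.175/(0.126×15.3) = 0.09078 K/W
R_outer film = 1/(h_o·A) = 1/(23.5×15.3) = 0.002781 K/W
Sum of the known resistances R_other = 0.09358 K/W
Required total resistance R_tot = ΔT/Q_allow = 63/410 = 0.1537 K/W
R_vermiculite fill = R_tot − R_other = 0.06008 K/W
L = R·k·A = 0.06008×0.0672×15.3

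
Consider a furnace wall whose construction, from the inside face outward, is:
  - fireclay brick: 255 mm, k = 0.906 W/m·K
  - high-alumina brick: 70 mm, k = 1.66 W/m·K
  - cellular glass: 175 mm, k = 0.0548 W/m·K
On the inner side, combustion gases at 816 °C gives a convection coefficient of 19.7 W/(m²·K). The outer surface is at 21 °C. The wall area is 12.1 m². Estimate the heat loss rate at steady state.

Q ≈ 2700 W

Model the wall as resistances in series:
R_inner film = 1/(h_i·A) = 1/(19.7×12.1) = 0.004195 K/W
R_fireclay brick = L/(kA) = 0.255/(0.906×12.1) = 0.02326 K/W
R_high-alumina brick = L/(kA) = 0.07/(1.66×12.1) = 0.003485 K/W
R_cellular glass = L/(kA) = 0.175/(0.0548×12.1) = 0.2639 K/W
R_total = 0.2949 K/W
Q = ΔT / R_total = 795 / 0.2949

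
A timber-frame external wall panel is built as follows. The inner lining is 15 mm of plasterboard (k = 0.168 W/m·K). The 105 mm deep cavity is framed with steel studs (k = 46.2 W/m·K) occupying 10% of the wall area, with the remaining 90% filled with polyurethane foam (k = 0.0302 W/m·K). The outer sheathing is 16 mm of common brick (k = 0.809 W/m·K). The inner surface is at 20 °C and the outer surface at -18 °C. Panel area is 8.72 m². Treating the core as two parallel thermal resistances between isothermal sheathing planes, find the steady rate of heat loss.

Sheathing layers in series; stud and cavity paths in parallel between them.
R_inner = 0.015/(0.168×8.72) = 0.01024 K/W
R_stud  = 0.105/(46.2×0.1×8.72) = 0.002606 K/W
R_cav   = 0.105/(0.0302×0.9×8.72) = 0.443 K/W
1/R_core = 1/R_stud + 1/R_cav → R_core = 0.002591 K/W
R_outer = 0.016/(0.809×8.72) = 0.002268 K/W
R_total = 0.0151 K/W
Q = ΔT/R_total = 38/0.0151

Q ≈ 2520 W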